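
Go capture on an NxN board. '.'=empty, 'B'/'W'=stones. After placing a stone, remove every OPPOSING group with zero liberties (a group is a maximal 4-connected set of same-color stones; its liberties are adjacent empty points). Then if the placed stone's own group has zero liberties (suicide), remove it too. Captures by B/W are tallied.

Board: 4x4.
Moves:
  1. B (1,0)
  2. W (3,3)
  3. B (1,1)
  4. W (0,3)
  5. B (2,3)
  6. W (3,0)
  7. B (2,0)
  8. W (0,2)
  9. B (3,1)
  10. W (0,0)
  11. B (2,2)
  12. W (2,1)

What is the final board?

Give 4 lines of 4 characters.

Move 1: B@(1,0) -> caps B=0 W=0
Move 2: W@(3,3) -> caps B=0 W=0
Move 3: B@(1,1) -> caps B=0 W=0
Move 4: W@(0,3) -> caps B=0 W=0
Move 5: B@(2,3) -> caps B=0 W=0
Move 6: W@(3,0) -> caps B=0 W=0
Move 7: B@(2,0) -> caps B=0 W=0
Move 8: W@(0,2) -> caps B=0 W=0
Move 9: B@(3,1) -> caps B=1 W=0
Move 10: W@(0,0) -> caps B=1 W=0
Move 11: B@(2,2) -> caps B=1 W=0
Move 12: W@(2,1) -> caps B=1 W=0

Answer: W.WW
BB..
B.BB
.B.W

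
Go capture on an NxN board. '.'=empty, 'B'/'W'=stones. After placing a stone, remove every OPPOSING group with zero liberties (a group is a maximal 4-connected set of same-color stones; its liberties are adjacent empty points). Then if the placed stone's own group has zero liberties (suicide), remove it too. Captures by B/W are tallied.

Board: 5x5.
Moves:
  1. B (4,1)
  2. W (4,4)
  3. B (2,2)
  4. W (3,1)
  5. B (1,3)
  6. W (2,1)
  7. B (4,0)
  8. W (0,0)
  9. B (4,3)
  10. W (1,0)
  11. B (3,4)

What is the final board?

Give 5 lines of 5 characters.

Answer: W....
W..B.
.WB..
.W..B
BB.B.

Derivation:
Move 1: B@(4,1) -> caps B=0 W=0
Move 2: W@(4,4) -> caps B=0 W=0
Move 3: B@(2,2) -> caps B=0 W=0
Move 4: W@(3,1) -> caps B=0 W=0
Move 5: B@(1,3) -> caps B=0 W=0
Move 6: W@(2,1) -> caps B=0 W=0
Move 7: B@(4,0) -> caps B=0 W=0
Move 8: W@(0,0) -> caps B=0 W=0
Move 9: B@(4,3) -> caps B=0 W=0
Move 10: W@(1,0) -> caps B=0 W=0
Move 11: B@(3,4) -> caps B=1 W=0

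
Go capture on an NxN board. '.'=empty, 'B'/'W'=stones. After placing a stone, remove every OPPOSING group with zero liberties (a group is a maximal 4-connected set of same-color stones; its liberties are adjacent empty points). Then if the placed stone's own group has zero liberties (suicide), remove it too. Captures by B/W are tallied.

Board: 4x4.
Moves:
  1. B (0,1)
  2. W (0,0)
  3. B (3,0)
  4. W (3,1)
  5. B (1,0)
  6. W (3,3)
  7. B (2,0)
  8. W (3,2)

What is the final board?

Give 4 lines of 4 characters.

Move 1: B@(0,1) -> caps B=0 W=0
Move 2: W@(0,0) -> caps B=0 W=0
Move 3: B@(3,0) -> caps B=0 W=0
Move 4: W@(3,1) -> caps B=0 W=0
Move 5: B@(1,0) -> caps B=1 W=0
Move 6: W@(3,3) -> caps B=1 W=0
Move 7: B@(2,0) -> caps B=1 W=0
Move 8: W@(3,2) -> caps B=1 W=0

Answer: .B..
B...
B...
BWWW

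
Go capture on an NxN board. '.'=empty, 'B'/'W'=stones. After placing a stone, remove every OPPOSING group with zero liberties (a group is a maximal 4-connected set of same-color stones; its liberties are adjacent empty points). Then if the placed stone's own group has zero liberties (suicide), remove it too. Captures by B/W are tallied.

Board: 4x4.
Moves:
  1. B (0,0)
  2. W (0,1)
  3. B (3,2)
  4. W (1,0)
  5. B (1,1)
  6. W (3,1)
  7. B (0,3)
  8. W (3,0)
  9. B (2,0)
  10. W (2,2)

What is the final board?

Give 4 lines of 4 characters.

Answer: .W.B
WB..
B.W.
WWB.

Derivation:
Move 1: B@(0,0) -> caps B=0 W=0
Move 2: W@(0,1) -> caps B=0 W=0
Move 3: B@(3,2) -> caps B=0 W=0
Move 4: W@(1,0) -> caps B=0 W=1
Move 5: B@(1,1) -> caps B=0 W=1
Move 6: W@(3,1) -> caps B=0 W=1
Move 7: B@(0,3) -> caps B=0 W=1
Move 8: W@(3,0) -> caps B=0 W=1
Move 9: B@(2,0) -> caps B=0 W=1
Move 10: W@(2,2) -> caps B=0 W=1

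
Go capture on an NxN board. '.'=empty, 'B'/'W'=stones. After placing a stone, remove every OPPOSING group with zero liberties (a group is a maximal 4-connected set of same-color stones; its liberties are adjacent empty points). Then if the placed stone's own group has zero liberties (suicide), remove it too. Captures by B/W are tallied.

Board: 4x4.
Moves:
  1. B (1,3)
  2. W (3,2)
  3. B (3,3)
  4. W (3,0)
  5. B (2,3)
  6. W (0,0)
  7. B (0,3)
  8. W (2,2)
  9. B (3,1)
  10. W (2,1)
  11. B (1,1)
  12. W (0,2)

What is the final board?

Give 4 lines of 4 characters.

Answer: W.WB
.B.B
.WWB
W.WB

Derivation:
Move 1: B@(1,3) -> caps B=0 W=0
Move 2: W@(3,2) -> caps B=0 W=0
Move 3: B@(3,3) -> caps B=0 W=0
Move 4: W@(3,0) -> caps B=0 W=0
Move 5: B@(2,3) -> caps B=0 W=0
Move 6: W@(0,0) -> caps B=0 W=0
Move 7: B@(0,3) -> caps B=0 W=0
Move 8: W@(2,2) -> caps B=0 W=0
Move 9: B@(3,1) -> caps B=0 W=0
Move 10: W@(2,1) -> caps B=0 W=1
Move 11: B@(1,1) -> caps B=0 W=1
Move 12: W@(0,2) -> caps B=0 W=1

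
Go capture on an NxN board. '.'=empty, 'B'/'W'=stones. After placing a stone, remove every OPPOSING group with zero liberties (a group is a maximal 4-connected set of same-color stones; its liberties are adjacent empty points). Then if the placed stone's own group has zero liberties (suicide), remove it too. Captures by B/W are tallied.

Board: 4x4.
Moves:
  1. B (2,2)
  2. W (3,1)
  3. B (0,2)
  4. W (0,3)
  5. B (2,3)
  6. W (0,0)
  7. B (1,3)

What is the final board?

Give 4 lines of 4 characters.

Answer: W.B.
...B
..BB
.W..

Derivation:
Move 1: B@(2,2) -> caps B=0 W=0
Move 2: W@(3,1) -> caps B=0 W=0
Move 3: B@(0,2) -> caps B=0 W=0
Move 4: W@(0,3) -> caps B=0 W=0
Move 5: B@(2,3) -> caps B=0 W=0
Move 6: W@(0,0) -> caps B=0 W=0
Move 7: B@(1,3) -> caps B=1 W=0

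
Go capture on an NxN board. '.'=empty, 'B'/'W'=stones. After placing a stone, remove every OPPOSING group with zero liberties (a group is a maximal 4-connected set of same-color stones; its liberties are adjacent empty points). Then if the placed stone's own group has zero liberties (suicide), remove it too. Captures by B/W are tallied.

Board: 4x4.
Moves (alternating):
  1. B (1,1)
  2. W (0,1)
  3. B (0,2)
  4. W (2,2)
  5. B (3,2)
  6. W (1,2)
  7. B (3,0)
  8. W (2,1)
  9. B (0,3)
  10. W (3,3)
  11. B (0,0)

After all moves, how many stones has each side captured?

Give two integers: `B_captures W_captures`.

Answer: 1 0

Derivation:
Move 1: B@(1,1) -> caps B=0 W=0
Move 2: W@(0,1) -> caps B=0 W=0
Move 3: B@(0,2) -> caps B=0 W=0
Move 4: W@(2,2) -> caps B=0 W=0
Move 5: B@(3,2) -> caps B=0 W=0
Move 6: W@(1,2) -> caps B=0 W=0
Move 7: B@(3,0) -> caps B=0 W=0
Move 8: W@(2,1) -> caps B=0 W=0
Move 9: B@(0,3) -> caps B=0 W=0
Move 10: W@(3,3) -> caps B=0 W=0
Move 11: B@(0,0) -> caps B=1 W=0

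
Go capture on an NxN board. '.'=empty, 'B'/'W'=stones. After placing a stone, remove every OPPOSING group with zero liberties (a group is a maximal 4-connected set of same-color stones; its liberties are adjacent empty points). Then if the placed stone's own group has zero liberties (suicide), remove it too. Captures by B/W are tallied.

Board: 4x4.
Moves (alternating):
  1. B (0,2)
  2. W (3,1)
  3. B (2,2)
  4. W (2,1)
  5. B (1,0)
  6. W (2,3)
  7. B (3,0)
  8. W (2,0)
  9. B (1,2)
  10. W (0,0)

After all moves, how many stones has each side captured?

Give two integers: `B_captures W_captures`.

Answer: 0 1

Derivation:
Move 1: B@(0,2) -> caps B=0 W=0
Move 2: W@(3,1) -> caps B=0 W=0
Move 3: B@(2,2) -> caps B=0 W=0
Move 4: W@(2,1) -> caps B=0 W=0
Move 5: B@(1,0) -> caps B=0 W=0
Move 6: W@(2,3) -> caps B=0 W=0
Move 7: B@(3,0) -> caps B=0 W=0
Move 8: W@(2,0) -> caps B=0 W=1
Move 9: B@(1,2) -> caps B=0 W=1
Move 10: W@(0,0) -> caps B=0 W=1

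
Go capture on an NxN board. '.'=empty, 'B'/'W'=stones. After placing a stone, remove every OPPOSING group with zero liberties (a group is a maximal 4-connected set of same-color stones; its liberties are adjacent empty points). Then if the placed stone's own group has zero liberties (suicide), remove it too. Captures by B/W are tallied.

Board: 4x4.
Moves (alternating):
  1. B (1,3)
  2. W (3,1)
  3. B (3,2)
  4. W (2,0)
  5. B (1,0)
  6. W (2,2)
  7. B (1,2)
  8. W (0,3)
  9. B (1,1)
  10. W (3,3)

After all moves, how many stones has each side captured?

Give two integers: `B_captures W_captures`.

Move 1: B@(1,3) -> caps B=0 W=0
Move 2: W@(3,1) -> caps B=0 W=0
Move 3: B@(3,2) -> caps B=0 W=0
Move 4: W@(2,0) -> caps B=0 W=0
Move 5: B@(1,0) -> caps B=0 W=0
Move 6: W@(2,2) -> caps B=0 W=0
Move 7: B@(1,2) -> caps B=0 W=0
Move 8: W@(0,3) -> caps B=0 W=0
Move 9: B@(1,1) -> caps B=0 W=0
Move 10: W@(3,3) -> caps B=0 W=1

Answer: 0 1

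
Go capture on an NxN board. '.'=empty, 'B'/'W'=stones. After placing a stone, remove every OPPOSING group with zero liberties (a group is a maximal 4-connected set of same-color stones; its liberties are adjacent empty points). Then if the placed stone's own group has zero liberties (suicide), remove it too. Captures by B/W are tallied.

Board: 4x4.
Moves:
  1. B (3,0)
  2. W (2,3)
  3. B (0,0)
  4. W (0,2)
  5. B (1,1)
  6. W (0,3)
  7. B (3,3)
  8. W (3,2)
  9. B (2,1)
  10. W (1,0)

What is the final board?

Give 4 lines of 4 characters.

Move 1: B@(3,0) -> caps B=0 W=0
Move 2: W@(2,3) -> caps B=0 W=0
Move 3: B@(0,0) -> caps B=0 W=0
Move 4: W@(0,2) -> caps B=0 W=0
Move 5: B@(1,1) -> caps B=0 W=0
Move 6: W@(0,3) -> caps B=0 W=0
Move 7: B@(3,3) -> caps B=0 W=0
Move 8: W@(3,2) -> caps B=0 W=1
Move 9: B@(2,1) -> caps B=0 W=1
Move 10: W@(1,0) -> caps B=0 W=1

Answer: B.WW
WB..
.B.W
B.W.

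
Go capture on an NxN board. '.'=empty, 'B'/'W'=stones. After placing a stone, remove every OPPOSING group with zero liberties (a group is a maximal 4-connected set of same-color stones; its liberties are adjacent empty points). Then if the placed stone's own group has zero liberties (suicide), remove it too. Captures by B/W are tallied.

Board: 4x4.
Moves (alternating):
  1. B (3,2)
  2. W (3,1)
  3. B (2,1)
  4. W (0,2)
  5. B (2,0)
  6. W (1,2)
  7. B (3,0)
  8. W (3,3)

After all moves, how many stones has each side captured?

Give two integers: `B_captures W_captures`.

Answer: 1 0

Derivation:
Move 1: B@(3,2) -> caps B=0 W=0
Move 2: W@(3,1) -> caps B=0 W=0
Move 3: B@(2,1) -> caps B=0 W=0
Move 4: W@(0,2) -> caps B=0 W=0
Move 5: B@(2,0) -> caps B=0 W=0
Move 6: W@(1,2) -> caps B=0 W=0
Move 7: B@(3,0) -> caps B=1 W=0
Move 8: W@(3,3) -> caps B=1 W=0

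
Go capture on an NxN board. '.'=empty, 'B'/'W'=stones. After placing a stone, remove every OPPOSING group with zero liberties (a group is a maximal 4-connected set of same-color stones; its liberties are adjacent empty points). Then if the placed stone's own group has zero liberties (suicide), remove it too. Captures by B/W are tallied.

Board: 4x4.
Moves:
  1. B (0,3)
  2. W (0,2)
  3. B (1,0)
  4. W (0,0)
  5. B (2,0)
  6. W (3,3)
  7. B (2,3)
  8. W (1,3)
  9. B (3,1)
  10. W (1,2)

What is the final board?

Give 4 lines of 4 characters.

Answer: W.W.
B.WW
B..B
.B.W

Derivation:
Move 1: B@(0,3) -> caps B=0 W=0
Move 2: W@(0,2) -> caps B=0 W=0
Move 3: B@(1,0) -> caps B=0 W=0
Move 4: W@(0,0) -> caps B=0 W=0
Move 5: B@(2,0) -> caps B=0 W=0
Move 6: W@(3,3) -> caps B=0 W=0
Move 7: B@(2,3) -> caps B=0 W=0
Move 8: W@(1,3) -> caps B=0 W=1
Move 9: B@(3,1) -> caps B=0 W=1
Move 10: W@(1,2) -> caps B=0 W=1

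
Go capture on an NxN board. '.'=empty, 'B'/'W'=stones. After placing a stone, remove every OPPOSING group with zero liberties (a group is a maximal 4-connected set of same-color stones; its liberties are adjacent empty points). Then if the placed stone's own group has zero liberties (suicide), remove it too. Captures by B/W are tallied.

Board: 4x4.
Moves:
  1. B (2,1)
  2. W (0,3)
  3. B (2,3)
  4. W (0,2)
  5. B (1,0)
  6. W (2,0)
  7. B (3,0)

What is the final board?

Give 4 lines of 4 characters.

Answer: ..WW
B...
.B.B
B...

Derivation:
Move 1: B@(2,1) -> caps B=0 W=0
Move 2: W@(0,3) -> caps B=0 W=0
Move 3: B@(2,3) -> caps B=0 W=0
Move 4: W@(0,2) -> caps B=0 W=0
Move 5: B@(1,0) -> caps B=0 W=0
Move 6: W@(2,0) -> caps B=0 W=0
Move 7: B@(3,0) -> caps B=1 W=0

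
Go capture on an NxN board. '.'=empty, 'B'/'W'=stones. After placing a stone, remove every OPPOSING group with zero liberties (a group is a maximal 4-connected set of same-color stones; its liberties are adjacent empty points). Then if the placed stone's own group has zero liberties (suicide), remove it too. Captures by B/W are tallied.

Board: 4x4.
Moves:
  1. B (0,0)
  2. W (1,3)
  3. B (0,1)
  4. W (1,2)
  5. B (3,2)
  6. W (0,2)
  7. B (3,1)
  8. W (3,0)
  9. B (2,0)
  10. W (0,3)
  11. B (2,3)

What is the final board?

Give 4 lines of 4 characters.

Move 1: B@(0,0) -> caps B=0 W=0
Move 2: W@(1,3) -> caps B=0 W=0
Move 3: B@(0,1) -> caps B=0 W=0
Move 4: W@(1,2) -> caps B=0 W=0
Move 5: B@(3,2) -> caps B=0 W=0
Move 6: W@(0,2) -> caps B=0 W=0
Move 7: B@(3,1) -> caps B=0 W=0
Move 8: W@(3,0) -> caps B=0 W=0
Move 9: B@(2,0) -> caps B=1 W=0
Move 10: W@(0,3) -> caps B=1 W=0
Move 11: B@(2,3) -> caps B=1 W=0

Answer: BBWW
..WW
B..B
.BB.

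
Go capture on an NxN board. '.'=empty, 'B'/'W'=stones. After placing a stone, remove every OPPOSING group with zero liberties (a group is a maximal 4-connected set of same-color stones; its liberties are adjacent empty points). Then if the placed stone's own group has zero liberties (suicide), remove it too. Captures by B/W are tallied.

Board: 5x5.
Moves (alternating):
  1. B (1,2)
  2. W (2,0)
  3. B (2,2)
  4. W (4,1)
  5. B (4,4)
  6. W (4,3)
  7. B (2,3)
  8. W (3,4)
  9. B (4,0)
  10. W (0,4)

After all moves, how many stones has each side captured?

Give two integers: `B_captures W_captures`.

Answer: 0 1

Derivation:
Move 1: B@(1,2) -> caps B=0 W=0
Move 2: W@(2,0) -> caps B=0 W=0
Move 3: B@(2,2) -> caps B=0 W=0
Move 4: W@(4,1) -> caps B=0 W=0
Move 5: B@(4,4) -> caps B=0 W=0
Move 6: W@(4,3) -> caps B=0 W=0
Move 7: B@(2,3) -> caps B=0 W=0
Move 8: W@(3,4) -> caps B=0 W=1
Move 9: B@(4,0) -> caps B=0 W=1
Move 10: W@(0,4) -> caps B=0 W=1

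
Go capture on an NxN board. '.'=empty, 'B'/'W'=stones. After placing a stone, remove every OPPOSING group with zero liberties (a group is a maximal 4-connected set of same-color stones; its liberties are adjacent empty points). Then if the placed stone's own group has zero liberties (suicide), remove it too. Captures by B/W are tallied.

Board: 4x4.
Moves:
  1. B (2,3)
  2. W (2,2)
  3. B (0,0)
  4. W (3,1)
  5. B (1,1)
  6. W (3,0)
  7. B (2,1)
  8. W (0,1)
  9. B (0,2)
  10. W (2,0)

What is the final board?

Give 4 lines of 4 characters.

Move 1: B@(2,3) -> caps B=0 W=0
Move 2: W@(2,2) -> caps B=0 W=0
Move 3: B@(0,0) -> caps B=0 W=0
Move 4: W@(3,1) -> caps B=0 W=0
Move 5: B@(1,1) -> caps B=0 W=0
Move 6: W@(3,0) -> caps B=0 W=0
Move 7: B@(2,1) -> caps B=0 W=0
Move 8: W@(0,1) -> caps B=0 W=0
Move 9: B@(0,2) -> caps B=1 W=0
Move 10: W@(2,0) -> caps B=1 W=0

Answer: B.B.
.B..
WBWB
WW..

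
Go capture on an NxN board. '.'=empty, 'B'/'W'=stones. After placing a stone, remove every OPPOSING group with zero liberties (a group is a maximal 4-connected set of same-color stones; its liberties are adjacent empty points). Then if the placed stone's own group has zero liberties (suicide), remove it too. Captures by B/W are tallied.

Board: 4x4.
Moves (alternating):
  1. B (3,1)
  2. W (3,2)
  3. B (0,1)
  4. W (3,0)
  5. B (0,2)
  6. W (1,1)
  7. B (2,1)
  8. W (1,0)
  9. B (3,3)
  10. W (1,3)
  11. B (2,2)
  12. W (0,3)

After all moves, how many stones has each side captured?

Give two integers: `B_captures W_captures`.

Move 1: B@(3,1) -> caps B=0 W=0
Move 2: W@(3,2) -> caps B=0 W=0
Move 3: B@(0,1) -> caps B=0 W=0
Move 4: W@(3,0) -> caps B=0 W=0
Move 5: B@(0,2) -> caps B=0 W=0
Move 6: W@(1,1) -> caps B=0 W=0
Move 7: B@(2,1) -> caps B=0 W=0
Move 8: W@(1,0) -> caps B=0 W=0
Move 9: B@(3,3) -> caps B=0 W=0
Move 10: W@(1,3) -> caps B=0 W=0
Move 11: B@(2,2) -> caps B=1 W=0
Move 12: W@(0,3) -> caps B=1 W=0

Answer: 1 0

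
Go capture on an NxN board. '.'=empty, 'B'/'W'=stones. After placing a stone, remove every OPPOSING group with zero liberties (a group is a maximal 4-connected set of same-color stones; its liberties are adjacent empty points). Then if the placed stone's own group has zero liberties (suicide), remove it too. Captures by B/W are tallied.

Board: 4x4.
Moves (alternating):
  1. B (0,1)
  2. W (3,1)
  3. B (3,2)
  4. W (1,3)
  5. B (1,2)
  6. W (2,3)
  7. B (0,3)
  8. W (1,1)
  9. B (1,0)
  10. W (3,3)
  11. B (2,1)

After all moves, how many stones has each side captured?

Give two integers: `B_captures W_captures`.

Move 1: B@(0,1) -> caps B=0 W=0
Move 2: W@(3,1) -> caps B=0 W=0
Move 3: B@(3,2) -> caps B=0 W=0
Move 4: W@(1,3) -> caps B=0 W=0
Move 5: B@(1,2) -> caps B=0 W=0
Move 6: W@(2,3) -> caps B=0 W=0
Move 7: B@(0,3) -> caps B=0 W=0
Move 8: W@(1,1) -> caps B=0 W=0
Move 9: B@(1,0) -> caps B=0 W=0
Move 10: W@(3,3) -> caps B=0 W=0
Move 11: B@(2,1) -> caps B=1 W=0

Answer: 1 0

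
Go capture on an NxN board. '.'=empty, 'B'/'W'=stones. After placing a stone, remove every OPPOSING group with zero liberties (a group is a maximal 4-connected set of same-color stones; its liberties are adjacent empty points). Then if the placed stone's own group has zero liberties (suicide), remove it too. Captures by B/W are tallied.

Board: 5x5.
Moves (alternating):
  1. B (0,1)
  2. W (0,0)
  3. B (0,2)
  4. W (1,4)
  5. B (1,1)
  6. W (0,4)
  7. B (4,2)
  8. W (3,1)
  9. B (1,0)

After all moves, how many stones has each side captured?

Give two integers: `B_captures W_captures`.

Move 1: B@(0,1) -> caps B=0 W=0
Move 2: W@(0,0) -> caps B=0 W=0
Move 3: B@(0,2) -> caps B=0 W=0
Move 4: W@(1,4) -> caps B=0 W=0
Move 5: B@(1,1) -> caps B=0 W=0
Move 6: W@(0,4) -> caps B=0 W=0
Move 7: B@(4,2) -> caps B=0 W=0
Move 8: W@(3,1) -> caps B=0 W=0
Move 9: B@(1,0) -> caps B=1 W=0

Answer: 1 0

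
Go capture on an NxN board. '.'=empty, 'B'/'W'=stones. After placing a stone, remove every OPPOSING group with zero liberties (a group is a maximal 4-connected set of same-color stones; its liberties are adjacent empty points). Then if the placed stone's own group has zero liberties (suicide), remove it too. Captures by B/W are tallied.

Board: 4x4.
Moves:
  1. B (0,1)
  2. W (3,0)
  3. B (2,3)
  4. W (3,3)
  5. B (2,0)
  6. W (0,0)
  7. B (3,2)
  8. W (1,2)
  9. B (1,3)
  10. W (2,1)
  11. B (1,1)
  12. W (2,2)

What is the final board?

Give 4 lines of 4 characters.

Move 1: B@(0,1) -> caps B=0 W=0
Move 2: W@(3,0) -> caps B=0 W=0
Move 3: B@(2,3) -> caps B=0 W=0
Move 4: W@(3,3) -> caps B=0 W=0
Move 5: B@(2,0) -> caps B=0 W=0
Move 6: W@(0,0) -> caps B=0 W=0
Move 7: B@(3,2) -> caps B=1 W=0
Move 8: W@(1,2) -> caps B=1 W=0
Move 9: B@(1,3) -> caps B=1 W=0
Move 10: W@(2,1) -> caps B=1 W=0
Move 11: B@(1,1) -> caps B=1 W=0
Move 12: W@(2,2) -> caps B=1 W=0

Answer: WB..
.BWB
BWWB
W.B.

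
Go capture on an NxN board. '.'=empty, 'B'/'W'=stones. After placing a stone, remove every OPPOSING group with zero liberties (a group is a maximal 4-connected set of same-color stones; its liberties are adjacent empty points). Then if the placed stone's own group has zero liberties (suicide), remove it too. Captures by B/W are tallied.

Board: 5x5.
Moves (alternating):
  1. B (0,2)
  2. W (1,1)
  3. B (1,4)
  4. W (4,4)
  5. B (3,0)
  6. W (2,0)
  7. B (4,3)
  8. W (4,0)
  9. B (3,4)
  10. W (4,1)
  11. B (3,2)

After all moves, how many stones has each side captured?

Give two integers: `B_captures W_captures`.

Move 1: B@(0,2) -> caps B=0 W=0
Move 2: W@(1,1) -> caps B=0 W=0
Move 3: B@(1,4) -> caps B=0 W=0
Move 4: W@(4,4) -> caps B=0 W=0
Move 5: B@(3,0) -> caps B=0 W=0
Move 6: W@(2,0) -> caps B=0 W=0
Move 7: B@(4,3) -> caps B=0 W=0
Move 8: W@(4,0) -> caps B=0 W=0
Move 9: B@(3,4) -> caps B=1 W=0
Move 10: W@(4,1) -> caps B=1 W=0
Move 11: B@(3,2) -> caps B=1 W=0

Answer: 1 0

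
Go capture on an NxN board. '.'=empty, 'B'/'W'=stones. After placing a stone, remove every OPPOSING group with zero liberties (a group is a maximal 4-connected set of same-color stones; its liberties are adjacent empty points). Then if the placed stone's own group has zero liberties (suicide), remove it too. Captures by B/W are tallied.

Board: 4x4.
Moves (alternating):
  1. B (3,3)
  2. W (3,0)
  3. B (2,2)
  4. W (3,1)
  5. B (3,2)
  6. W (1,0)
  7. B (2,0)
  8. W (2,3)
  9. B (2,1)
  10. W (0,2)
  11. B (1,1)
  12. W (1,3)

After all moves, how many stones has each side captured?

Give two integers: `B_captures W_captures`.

Answer: 2 0

Derivation:
Move 1: B@(3,3) -> caps B=0 W=0
Move 2: W@(3,0) -> caps B=0 W=0
Move 3: B@(2,2) -> caps B=0 W=0
Move 4: W@(3,1) -> caps B=0 W=0
Move 5: B@(3,2) -> caps B=0 W=0
Move 6: W@(1,0) -> caps B=0 W=0
Move 7: B@(2,0) -> caps B=0 W=0
Move 8: W@(2,3) -> caps B=0 W=0
Move 9: B@(2,1) -> caps B=2 W=0
Move 10: W@(0,2) -> caps B=2 W=0
Move 11: B@(1,1) -> caps B=2 W=0
Move 12: W@(1,3) -> caps B=2 W=0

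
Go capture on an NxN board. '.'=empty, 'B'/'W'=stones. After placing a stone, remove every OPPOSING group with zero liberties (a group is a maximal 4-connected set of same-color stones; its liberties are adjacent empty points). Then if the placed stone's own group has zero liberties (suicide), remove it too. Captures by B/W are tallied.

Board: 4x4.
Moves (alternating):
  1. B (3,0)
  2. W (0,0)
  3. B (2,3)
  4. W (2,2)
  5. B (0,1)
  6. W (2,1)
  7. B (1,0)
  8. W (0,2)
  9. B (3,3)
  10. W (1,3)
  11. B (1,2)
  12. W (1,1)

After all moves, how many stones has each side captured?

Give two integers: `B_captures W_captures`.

Answer: 1 1

Derivation:
Move 1: B@(3,0) -> caps B=0 W=0
Move 2: W@(0,0) -> caps B=0 W=0
Move 3: B@(2,3) -> caps B=0 W=0
Move 4: W@(2,2) -> caps B=0 W=0
Move 5: B@(0,1) -> caps B=0 W=0
Move 6: W@(2,1) -> caps B=0 W=0
Move 7: B@(1,0) -> caps B=1 W=0
Move 8: W@(0,2) -> caps B=1 W=0
Move 9: B@(3,3) -> caps B=1 W=0
Move 10: W@(1,3) -> caps B=1 W=0
Move 11: B@(1,2) -> caps B=1 W=0
Move 12: W@(1,1) -> caps B=1 W=1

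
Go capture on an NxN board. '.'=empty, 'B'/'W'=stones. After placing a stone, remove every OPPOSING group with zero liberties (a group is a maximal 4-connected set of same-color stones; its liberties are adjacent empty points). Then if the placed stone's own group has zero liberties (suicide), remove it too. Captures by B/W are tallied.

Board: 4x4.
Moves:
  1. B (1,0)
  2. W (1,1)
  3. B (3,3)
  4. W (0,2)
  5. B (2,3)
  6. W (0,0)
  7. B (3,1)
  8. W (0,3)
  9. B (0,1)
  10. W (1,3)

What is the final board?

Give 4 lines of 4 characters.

Move 1: B@(1,0) -> caps B=0 W=0
Move 2: W@(1,1) -> caps B=0 W=0
Move 3: B@(3,3) -> caps B=0 W=0
Move 4: W@(0,2) -> caps B=0 W=0
Move 5: B@(2,3) -> caps B=0 W=0
Move 6: W@(0,0) -> caps B=0 W=0
Move 7: B@(3,1) -> caps B=0 W=0
Move 8: W@(0,3) -> caps B=0 W=0
Move 9: B@(0,1) -> caps B=1 W=0
Move 10: W@(1,3) -> caps B=1 W=0

Answer: .BWW
BW.W
...B
.B.B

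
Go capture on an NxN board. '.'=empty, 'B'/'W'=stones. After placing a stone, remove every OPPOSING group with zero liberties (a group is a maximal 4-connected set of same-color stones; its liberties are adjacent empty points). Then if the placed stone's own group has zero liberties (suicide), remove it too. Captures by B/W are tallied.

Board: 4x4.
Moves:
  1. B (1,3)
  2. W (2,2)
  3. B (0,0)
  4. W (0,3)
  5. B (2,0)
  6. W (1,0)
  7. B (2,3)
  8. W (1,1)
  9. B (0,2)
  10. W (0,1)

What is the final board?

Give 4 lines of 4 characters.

Answer: .WB.
WW.B
B.WB
....

Derivation:
Move 1: B@(1,3) -> caps B=0 W=0
Move 2: W@(2,2) -> caps B=0 W=0
Move 3: B@(0,0) -> caps B=0 W=0
Move 4: W@(0,3) -> caps B=0 W=0
Move 5: B@(2,0) -> caps B=0 W=0
Move 6: W@(1,0) -> caps B=0 W=0
Move 7: B@(2,3) -> caps B=0 W=0
Move 8: W@(1,1) -> caps B=0 W=0
Move 9: B@(0,2) -> caps B=1 W=0
Move 10: W@(0,1) -> caps B=1 W=1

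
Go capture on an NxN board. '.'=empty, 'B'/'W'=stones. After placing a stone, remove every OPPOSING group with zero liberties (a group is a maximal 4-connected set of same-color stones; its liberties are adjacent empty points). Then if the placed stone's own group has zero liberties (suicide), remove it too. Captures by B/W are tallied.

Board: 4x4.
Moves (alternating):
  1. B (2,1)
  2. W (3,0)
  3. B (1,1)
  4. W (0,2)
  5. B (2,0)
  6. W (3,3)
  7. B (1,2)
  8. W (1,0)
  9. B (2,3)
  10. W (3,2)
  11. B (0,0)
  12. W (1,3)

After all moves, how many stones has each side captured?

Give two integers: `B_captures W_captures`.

Move 1: B@(2,1) -> caps B=0 W=0
Move 2: W@(3,0) -> caps B=0 W=0
Move 3: B@(1,1) -> caps B=0 W=0
Move 4: W@(0,2) -> caps B=0 W=0
Move 5: B@(2,0) -> caps B=0 W=0
Move 6: W@(3,3) -> caps B=0 W=0
Move 7: B@(1,2) -> caps B=0 W=0
Move 8: W@(1,0) -> caps B=0 W=0
Move 9: B@(2,3) -> caps B=0 W=0
Move 10: W@(3,2) -> caps B=0 W=0
Move 11: B@(0,0) -> caps B=1 W=0
Move 12: W@(1,3) -> caps B=1 W=0

Answer: 1 0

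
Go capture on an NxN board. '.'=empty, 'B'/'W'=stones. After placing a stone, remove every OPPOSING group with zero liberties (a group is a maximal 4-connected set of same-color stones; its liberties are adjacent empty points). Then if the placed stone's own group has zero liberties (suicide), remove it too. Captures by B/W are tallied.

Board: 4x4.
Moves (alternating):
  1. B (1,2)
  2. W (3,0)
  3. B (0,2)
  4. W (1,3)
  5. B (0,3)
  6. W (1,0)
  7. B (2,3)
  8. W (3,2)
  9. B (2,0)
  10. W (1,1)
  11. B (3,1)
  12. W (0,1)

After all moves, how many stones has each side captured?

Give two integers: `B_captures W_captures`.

Answer: 2 0

Derivation:
Move 1: B@(1,2) -> caps B=0 W=0
Move 2: W@(3,0) -> caps B=0 W=0
Move 3: B@(0,2) -> caps B=0 W=0
Move 4: W@(1,3) -> caps B=0 W=0
Move 5: B@(0,3) -> caps B=0 W=0
Move 6: W@(1,0) -> caps B=0 W=0
Move 7: B@(2,3) -> caps B=1 W=0
Move 8: W@(3,2) -> caps B=1 W=0
Move 9: B@(2,0) -> caps B=1 W=0
Move 10: W@(1,1) -> caps B=1 W=0
Move 11: B@(3,1) -> caps B=2 W=0
Move 12: W@(0,1) -> caps B=2 W=0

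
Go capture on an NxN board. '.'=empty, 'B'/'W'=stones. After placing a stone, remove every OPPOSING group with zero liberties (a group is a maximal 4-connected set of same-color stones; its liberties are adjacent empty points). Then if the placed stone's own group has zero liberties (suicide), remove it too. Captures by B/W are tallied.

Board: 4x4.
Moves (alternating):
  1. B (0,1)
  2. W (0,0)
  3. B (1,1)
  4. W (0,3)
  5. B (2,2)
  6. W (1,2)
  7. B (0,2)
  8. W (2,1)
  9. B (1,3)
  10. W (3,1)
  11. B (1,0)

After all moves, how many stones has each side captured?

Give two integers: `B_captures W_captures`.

Move 1: B@(0,1) -> caps B=0 W=0
Move 2: W@(0,0) -> caps B=0 W=0
Move 3: B@(1,1) -> caps B=0 W=0
Move 4: W@(0,3) -> caps B=0 W=0
Move 5: B@(2,2) -> caps B=0 W=0
Move 6: W@(1,2) -> caps B=0 W=0
Move 7: B@(0,2) -> caps B=0 W=0
Move 8: W@(2,1) -> caps B=0 W=0
Move 9: B@(1,3) -> caps B=2 W=0
Move 10: W@(3,1) -> caps B=2 W=0
Move 11: B@(1,0) -> caps B=3 W=0

Answer: 3 0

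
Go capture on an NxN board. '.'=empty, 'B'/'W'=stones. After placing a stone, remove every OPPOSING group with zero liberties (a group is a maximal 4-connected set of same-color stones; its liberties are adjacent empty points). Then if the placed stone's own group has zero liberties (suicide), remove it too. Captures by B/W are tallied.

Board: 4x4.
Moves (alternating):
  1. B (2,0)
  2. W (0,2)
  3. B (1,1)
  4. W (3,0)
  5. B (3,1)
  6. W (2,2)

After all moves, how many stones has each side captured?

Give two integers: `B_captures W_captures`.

Move 1: B@(2,0) -> caps B=0 W=0
Move 2: W@(0,2) -> caps B=0 W=0
Move 3: B@(1,1) -> caps B=0 W=0
Move 4: W@(3,0) -> caps B=0 W=0
Move 5: B@(3,1) -> caps B=1 W=0
Move 6: W@(2,2) -> caps B=1 W=0

Answer: 1 0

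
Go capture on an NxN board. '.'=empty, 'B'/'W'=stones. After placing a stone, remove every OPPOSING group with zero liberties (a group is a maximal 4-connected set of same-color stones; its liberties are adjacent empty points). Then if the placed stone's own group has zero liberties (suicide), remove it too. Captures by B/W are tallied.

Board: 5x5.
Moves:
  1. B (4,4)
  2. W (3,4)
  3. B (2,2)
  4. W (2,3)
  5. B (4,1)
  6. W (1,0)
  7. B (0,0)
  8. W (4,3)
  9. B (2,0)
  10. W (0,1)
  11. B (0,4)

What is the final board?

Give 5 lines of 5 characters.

Answer: .W..B
W....
B.BW.
....W
.B.W.

Derivation:
Move 1: B@(4,4) -> caps B=0 W=0
Move 2: W@(3,4) -> caps B=0 W=0
Move 3: B@(2,2) -> caps B=0 W=0
Move 4: W@(2,3) -> caps B=0 W=0
Move 5: B@(4,1) -> caps B=0 W=0
Move 6: W@(1,0) -> caps B=0 W=0
Move 7: B@(0,0) -> caps B=0 W=0
Move 8: W@(4,3) -> caps B=0 W=1
Move 9: B@(2,0) -> caps B=0 W=1
Move 10: W@(0,1) -> caps B=0 W=2
Move 11: B@(0,4) -> caps B=0 W=2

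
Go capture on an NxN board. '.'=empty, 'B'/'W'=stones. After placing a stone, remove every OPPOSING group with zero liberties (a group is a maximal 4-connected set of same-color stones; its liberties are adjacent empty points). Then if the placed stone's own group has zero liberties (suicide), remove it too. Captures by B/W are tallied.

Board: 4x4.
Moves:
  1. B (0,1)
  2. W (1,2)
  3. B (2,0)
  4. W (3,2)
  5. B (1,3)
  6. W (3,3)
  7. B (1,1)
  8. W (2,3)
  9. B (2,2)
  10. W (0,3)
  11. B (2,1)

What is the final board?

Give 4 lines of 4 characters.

Answer: .B.W
.BW.
BBBW
..WW

Derivation:
Move 1: B@(0,1) -> caps B=0 W=0
Move 2: W@(1,2) -> caps B=0 W=0
Move 3: B@(2,0) -> caps B=0 W=0
Move 4: W@(3,2) -> caps B=0 W=0
Move 5: B@(1,3) -> caps B=0 W=0
Move 6: W@(3,3) -> caps B=0 W=0
Move 7: B@(1,1) -> caps B=0 W=0
Move 8: W@(2,3) -> caps B=0 W=0
Move 9: B@(2,2) -> caps B=0 W=0
Move 10: W@(0,3) -> caps B=0 W=1
Move 11: B@(2,1) -> caps B=0 W=1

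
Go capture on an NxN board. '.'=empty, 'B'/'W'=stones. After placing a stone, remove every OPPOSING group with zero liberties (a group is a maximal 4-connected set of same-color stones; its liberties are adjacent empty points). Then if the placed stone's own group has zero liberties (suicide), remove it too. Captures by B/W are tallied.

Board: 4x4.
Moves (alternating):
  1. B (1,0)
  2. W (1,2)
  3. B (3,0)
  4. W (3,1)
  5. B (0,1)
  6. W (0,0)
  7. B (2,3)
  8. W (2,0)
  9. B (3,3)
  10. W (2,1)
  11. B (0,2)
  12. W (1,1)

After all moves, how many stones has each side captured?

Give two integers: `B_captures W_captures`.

Move 1: B@(1,0) -> caps B=0 W=0
Move 2: W@(1,2) -> caps B=0 W=0
Move 3: B@(3,0) -> caps B=0 W=0
Move 4: W@(3,1) -> caps B=0 W=0
Move 5: B@(0,1) -> caps B=0 W=0
Move 6: W@(0,0) -> caps B=0 W=0
Move 7: B@(2,3) -> caps B=0 W=0
Move 8: W@(2,0) -> caps B=0 W=1
Move 9: B@(3,3) -> caps B=0 W=1
Move 10: W@(2,1) -> caps B=0 W=1
Move 11: B@(0,2) -> caps B=0 W=1
Move 12: W@(1,1) -> caps B=0 W=1

Answer: 0 1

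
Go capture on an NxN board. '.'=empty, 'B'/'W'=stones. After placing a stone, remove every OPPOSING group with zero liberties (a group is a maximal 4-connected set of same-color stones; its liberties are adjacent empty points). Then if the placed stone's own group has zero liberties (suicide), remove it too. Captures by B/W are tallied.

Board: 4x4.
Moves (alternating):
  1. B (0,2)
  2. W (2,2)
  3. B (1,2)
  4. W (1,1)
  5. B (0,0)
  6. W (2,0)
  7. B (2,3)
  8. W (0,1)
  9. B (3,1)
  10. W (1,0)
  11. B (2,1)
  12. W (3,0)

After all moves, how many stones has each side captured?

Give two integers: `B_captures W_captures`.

Move 1: B@(0,2) -> caps B=0 W=0
Move 2: W@(2,2) -> caps B=0 W=0
Move 3: B@(1,2) -> caps B=0 W=0
Move 4: W@(1,1) -> caps B=0 W=0
Move 5: B@(0,0) -> caps B=0 W=0
Move 6: W@(2,0) -> caps B=0 W=0
Move 7: B@(2,3) -> caps B=0 W=0
Move 8: W@(0,1) -> caps B=0 W=0
Move 9: B@(3,1) -> caps B=0 W=0
Move 10: W@(1,0) -> caps B=0 W=1
Move 11: B@(2,1) -> caps B=0 W=1
Move 12: W@(3,0) -> caps B=0 W=1

Answer: 0 1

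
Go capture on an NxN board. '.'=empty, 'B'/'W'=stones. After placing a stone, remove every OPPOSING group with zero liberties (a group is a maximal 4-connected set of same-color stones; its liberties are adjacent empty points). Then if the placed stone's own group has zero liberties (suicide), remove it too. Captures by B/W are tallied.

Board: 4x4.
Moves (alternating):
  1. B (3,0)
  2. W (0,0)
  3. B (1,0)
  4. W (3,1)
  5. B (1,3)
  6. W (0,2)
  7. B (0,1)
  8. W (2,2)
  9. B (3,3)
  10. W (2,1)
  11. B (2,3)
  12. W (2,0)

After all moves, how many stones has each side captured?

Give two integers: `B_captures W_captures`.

Answer: 1 1

Derivation:
Move 1: B@(3,0) -> caps B=0 W=0
Move 2: W@(0,0) -> caps B=0 W=0
Move 3: B@(1,0) -> caps B=0 W=0
Move 4: W@(3,1) -> caps B=0 W=0
Move 5: B@(1,3) -> caps B=0 W=0
Move 6: W@(0,2) -> caps B=0 W=0
Move 7: B@(0,1) -> caps B=1 W=0
Move 8: W@(2,2) -> caps B=1 W=0
Move 9: B@(3,3) -> caps B=1 W=0
Move 10: W@(2,1) -> caps B=1 W=0
Move 11: B@(2,3) -> caps B=1 W=0
Move 12: W@(2,0) -> caps B=1 W=1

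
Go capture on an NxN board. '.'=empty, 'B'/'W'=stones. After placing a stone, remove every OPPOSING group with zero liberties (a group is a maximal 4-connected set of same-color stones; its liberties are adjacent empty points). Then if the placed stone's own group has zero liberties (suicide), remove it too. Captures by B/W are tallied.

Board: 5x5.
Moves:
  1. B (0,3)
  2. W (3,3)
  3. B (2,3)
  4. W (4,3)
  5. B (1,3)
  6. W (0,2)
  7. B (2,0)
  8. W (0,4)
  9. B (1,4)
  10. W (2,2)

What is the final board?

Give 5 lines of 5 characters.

Move 1: B@(0,3) -> caps B=0 W=0
Move 2: W@(3,3) -> caps B=0 W=0
Move 3: B@(2,3) -> caps B=0 W=0
Move 4: W@(4,3) -> caps B=0 W=0
Move 5: B@(1,3) -> caps B=0 W=0
Move 6: W@(0,2) -> caps B=0 W=0
Move 7: B@(2,0) -> caps B=0 W=0
Move 8: W@(0,4) -> caps B=0 W=0
Move 9: B@(1,4) -> caps B=1 W=0
Move 10: W@(2,2) -> caps B=1 W=0

Answer: ..WB.
...BB
B.WB.
...W.
...W.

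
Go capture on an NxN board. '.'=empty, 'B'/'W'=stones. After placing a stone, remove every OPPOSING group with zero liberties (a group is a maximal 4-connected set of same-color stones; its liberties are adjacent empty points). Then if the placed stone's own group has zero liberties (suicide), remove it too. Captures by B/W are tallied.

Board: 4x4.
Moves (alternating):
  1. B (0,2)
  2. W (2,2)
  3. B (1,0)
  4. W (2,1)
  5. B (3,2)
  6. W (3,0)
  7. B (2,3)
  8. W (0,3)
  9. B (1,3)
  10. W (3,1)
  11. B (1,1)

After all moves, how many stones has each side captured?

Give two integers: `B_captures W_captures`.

Answer: 1 0

Derivation:
Move 1: B@(0,2) -> caps B=0 W=0
Move 2: W@(2,2) -> caps B=0 W=0
Move 3: B@(1,0) -> caps B=0 W=0
Move 4: W@(2,1) -> caps B=0 W=0
Move 5: B@(3,2) -> caps B=0 W=0
Move 6: W@(3,0) -> caps B=0 W=0
Move 7: B@(2,3) -> caps B=0 W=0
Move 8: W@(0,3) -> caps B=0 W=0
Move 9: B@(1,3) -> caps B=1 W=0
Move 10: W@(3,1) -> caps B=1 W=0
Move 11: B@(1,1) -> caps B=1 W=0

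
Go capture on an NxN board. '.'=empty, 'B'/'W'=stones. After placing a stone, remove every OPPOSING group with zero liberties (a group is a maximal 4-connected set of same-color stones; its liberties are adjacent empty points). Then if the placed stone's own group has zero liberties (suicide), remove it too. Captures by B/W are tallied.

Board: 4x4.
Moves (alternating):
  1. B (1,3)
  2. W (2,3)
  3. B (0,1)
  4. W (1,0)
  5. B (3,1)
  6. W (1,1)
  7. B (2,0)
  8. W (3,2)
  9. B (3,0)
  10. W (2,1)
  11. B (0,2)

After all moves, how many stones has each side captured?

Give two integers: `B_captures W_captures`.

Answer: 0 3

Derivation:
Move 1: B@(1,3) -> caps B=0 W=0
Move 2: W@(2,3) -> caps B=0 W=0
Move 3: B@(0,1) -> caps B=0 W=0
Move 4: W@(1,0) -> caps B=0 W=0
Move 5: B@(3,1) -> caps B=0 W=0
Move 6: W@(1,1) -> caps B=0 W=0
Move 7: B@(2,0) -> caps B=0 W=0
Move 8: W@(3,2) -> caps B=0 W=0
Move 9: B@(3,0) -> caps B=0 W=0
Move 10: W@(2,1) -> caps B=0 W=3
Move 11: B@(0,2) -> caps B=0 W=3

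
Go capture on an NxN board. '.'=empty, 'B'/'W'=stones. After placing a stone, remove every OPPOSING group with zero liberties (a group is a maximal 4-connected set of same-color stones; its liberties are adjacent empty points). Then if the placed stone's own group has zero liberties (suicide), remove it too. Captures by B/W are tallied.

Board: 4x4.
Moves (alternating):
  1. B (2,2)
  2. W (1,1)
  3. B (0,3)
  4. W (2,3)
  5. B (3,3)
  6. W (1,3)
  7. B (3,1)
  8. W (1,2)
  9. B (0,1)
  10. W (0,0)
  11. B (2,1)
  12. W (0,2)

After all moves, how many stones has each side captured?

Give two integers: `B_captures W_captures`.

Move 1: B@(2,2) -> caps B=0 W=0
Move 2: W@(1,1) -> caps B=0 W=0
Move 3: B@(0,3) -> caps B=0 W=0
Move 4: W@(2,3) -> caps B=0 W=0
Move 5: B@(3,3) -> caps B=0 W=0
Move 6: W@(1,3) -> caps B=0 W=0
Move 7: B@(3,1) -> caps B=0 W=0
Move 8: W@(1,2) -> caps B=0 W=0
Move 9: B@(0,1) -> caps B=0 W=0
Move 10: W@(0,0) -> caps B=0 W=0
Move 11: B@(2,1) -> caps B=0 W=0
Move 12: W@(0,2) -> caps B=0 W=2

Answer: 0 2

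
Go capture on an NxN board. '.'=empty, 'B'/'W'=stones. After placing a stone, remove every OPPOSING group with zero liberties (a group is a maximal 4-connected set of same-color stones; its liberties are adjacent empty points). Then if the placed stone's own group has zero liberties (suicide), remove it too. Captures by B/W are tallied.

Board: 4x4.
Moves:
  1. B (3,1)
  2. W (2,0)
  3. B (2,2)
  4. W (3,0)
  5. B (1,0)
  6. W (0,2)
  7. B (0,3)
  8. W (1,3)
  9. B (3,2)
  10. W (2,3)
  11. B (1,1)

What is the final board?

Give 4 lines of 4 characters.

Move 1: B@(3,1) -> caps B=0 W=0
Move 2: W@(2,0) -> caps B=0 W=0
Move 3: B@(2,2) -> caps B=0 W=0
Move 4: W@(3,0) -> caps B=0 W=0
Move 5: B@(1,0) -> caps B=0 W=0
Move 6: W@(0,2) -> caps B=0 W=0
Move 7: B@(0,3) -> caps B=0 W=0
Move 8: W@(1,3) -> caps B=0 W=1
Move 9: B@(3,2) -> caps B=0 W=1
Move 10: W@(2,3) -> caps B=0 W=1
Move 11: B@(1,1) -> caps B=0 W=1

Answer: ..W.
BB.W
W.BW
WBB.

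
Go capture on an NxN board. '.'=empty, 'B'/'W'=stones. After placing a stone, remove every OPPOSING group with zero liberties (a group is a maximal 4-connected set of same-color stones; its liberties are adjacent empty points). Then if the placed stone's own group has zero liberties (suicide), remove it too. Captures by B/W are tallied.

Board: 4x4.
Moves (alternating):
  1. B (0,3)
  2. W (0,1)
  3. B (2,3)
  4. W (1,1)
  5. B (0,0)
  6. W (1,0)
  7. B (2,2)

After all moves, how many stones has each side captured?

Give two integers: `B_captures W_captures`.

Move 1: B@(0,3) -> caps B=0 W=0
Move 2: W@(0,1) -> caps B=0 W=0
Move 3: B@(2,3) -> caps B=0 W=0
Move 4: W@(1,1) -> caps B=0 W=0
Move 5: B@(0,0) -> caps B=0 W=0
Move 6: W@(1,0) -> caps B=0 W=1
Move 7: B@(2,2) -> caps B=0 W=1

Answer: 0 1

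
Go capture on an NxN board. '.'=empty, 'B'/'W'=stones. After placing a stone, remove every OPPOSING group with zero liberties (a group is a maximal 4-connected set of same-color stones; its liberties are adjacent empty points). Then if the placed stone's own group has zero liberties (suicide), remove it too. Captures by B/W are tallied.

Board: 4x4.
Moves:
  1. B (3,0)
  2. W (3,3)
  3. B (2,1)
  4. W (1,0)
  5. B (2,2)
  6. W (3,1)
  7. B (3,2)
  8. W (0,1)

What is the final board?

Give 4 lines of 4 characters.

Answer: .W..
W...
.BB.
B.BW

Derivation:
Move 1: B@(3,0) -> caps B=0 W=0
Move 2: W@(3,3) -> caps B=0 W=0
Move 3: B@(2,1) -> caps B=0 W=0
Move 4: W@(1,0) -> caps B=0 W=0
Move 5: B@(2,2) -> caps B=0 W=0
Move 6: W@(3,1) -> caps B=0 W=0
Move 7: B@(3,2) -> caps B=1 W=0
Move 8: W@(0,1) -> caps B=1 W=0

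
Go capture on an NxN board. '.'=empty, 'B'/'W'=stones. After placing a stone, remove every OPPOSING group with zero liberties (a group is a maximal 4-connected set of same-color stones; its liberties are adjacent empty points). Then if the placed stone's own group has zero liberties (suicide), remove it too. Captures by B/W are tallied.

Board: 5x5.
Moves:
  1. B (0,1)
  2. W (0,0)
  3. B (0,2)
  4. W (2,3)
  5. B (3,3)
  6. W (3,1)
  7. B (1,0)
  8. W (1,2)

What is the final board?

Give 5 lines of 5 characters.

Move 1: B@(0,1) -> caps B=0 W=0
Move 2: W@(0,0) -> caps B=0 W=0
Move 3: B@(0,2) -> caps B=0 W=0
Move 4: W@(2,3) -> caps B=0 W=0
Move 5: B@(3,3) -> caps B=0 W=0
Move 6: W@(3,1) -> caps B=0 W=0
Move 7: B@(1,0) -> caps B=1 W=0
Move 8: W@(1,2) -> caps B=1 W=0

Answer: .BB..
B.W..
...W.
.W.B.
.....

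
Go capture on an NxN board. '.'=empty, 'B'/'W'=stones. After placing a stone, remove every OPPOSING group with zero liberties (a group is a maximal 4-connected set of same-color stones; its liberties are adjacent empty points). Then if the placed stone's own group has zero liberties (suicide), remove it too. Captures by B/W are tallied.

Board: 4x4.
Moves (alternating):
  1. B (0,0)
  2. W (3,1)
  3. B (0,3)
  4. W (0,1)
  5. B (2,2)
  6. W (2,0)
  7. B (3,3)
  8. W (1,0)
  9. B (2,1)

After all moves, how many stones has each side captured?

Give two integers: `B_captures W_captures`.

Answer: 0 1

Derivation:
Move 1: B@(0,0) -> caps B=0 W=0
Move 2: W@(3,1) -> caps B=0 W=0
Move 3: B@(0,3) -> caps B=0 W=0
Move 4: W@(0,1) -> caps B=0 W=0
Move 5: B@(2,2) -> caps B=0 W=0
Move 6: W@(2,0) -> caps B=0 W=0
Move 7: B@(3,3) -> caps B=0 W=0
Move 8: W@(1,0) -> caps B=0 W=1
Move 9: B@(2,1) -> caps B=0 W=1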